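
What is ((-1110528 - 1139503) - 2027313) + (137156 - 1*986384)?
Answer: -5126572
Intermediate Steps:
((-1110528 - 1139503) - 2027313) + (137156 - 1*986384) = (-2250031 - 2027313) + (137156 - 986384) = -4277344 - 849228 = -5126572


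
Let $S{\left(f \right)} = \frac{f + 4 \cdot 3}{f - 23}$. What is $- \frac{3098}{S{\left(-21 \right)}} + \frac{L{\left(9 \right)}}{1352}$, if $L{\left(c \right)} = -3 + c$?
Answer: $- \frac{92146885}{6084} \approx -15146.0$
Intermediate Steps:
$S{\left(f \right)} = \frac{12 + f}{-23 + f}$ ($S{\left(f \right)} = \frac{f + 12}{-23 + f} = \frac{12 + f}{-23 + f}$)
$- \frac{3098}{S{\left(-21 \right)}} + \frac{L{\left(9 \right)}}{1352} = - \frac{3098}{\frac{1}{-23 - 21} \left(12 - 21\right)} + \frac{-3 + 9}{1352} = - \frac{3098}{\frac{1}{-44} \left(-9\right)} + 6 \cdot \frac{1}{1352} = - \frac{3098}{\left(- \frac{1}{44}\right) \left(-9\right)} + \frac{3}{676} = - \frac{3098}{\frac{9}{44}} + \frac{3}{676} = \left(-3098\right) \frac{44}{9} + \frac{3}{676} = - \frac{136312}{9} + \frac{3}{676} = - \frac{92146885}{6084}$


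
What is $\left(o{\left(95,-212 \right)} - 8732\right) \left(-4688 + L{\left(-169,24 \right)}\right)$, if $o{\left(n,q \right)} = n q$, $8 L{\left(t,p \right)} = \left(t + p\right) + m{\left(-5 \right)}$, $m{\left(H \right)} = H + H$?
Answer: $135911331$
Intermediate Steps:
$m{\left(H \right)} = 2 H$
$L{\left(t,p \right)} = - \frac{5}{4} + \frac{p}{8} + \frac{t}{8}$ ($L{\left(t,p \right)} = \frac{\left(t + p\right) + 2 \left(-5\right)}{8} = \frac{\left(p + t\right) - 10}{8} = \frac{-10 + p + t}{8} = - \frac{5}{4} + \frac{p}{8} + \frac{t}{8}$)
$\left(o{\left(95,-212 \right)} - 8732\right) \left(-4688 + L{\left(-169,24 \right)}\right) = \left(95 \left(-212\right) - 8732\right) \left(-4688 + \left(- \frac{5}{4} + \frac{1}{8} \cdot 24 + \frac{1}{8} \left(-169\right)\right)\right) = \left(-20140 - 8732\right) \left(-4688 - \frac{155}{8}\right) = - 28872 \left(-4688 - \frac{155}{8}\right) = \left(-28872\right) \left(- \frac{37659}{8}\right) = 135911331$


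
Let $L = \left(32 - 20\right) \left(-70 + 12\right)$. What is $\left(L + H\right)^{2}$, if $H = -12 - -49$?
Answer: $434281$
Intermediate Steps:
$L = -696$ ($L = 12 \left(-58\right) = -696$)
$H = 37$ ($H = -12 + 49 = 37$)
$\left(L + H\right)^{2} = \left(-696 + 37\right)^{2} = \left(-659\right)^{2} = 434281$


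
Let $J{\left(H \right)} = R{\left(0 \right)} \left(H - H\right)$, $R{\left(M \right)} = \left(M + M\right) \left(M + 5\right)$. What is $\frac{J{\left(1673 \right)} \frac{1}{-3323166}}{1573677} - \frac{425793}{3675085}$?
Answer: $- \frac{425793}{3675085} \approx -0.11586$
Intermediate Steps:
$R{\left(M \right)} = 2 M \left(5 + M\right)$
$J{\left(H \right)} = 0$ ($J{\left(H \right)} = 2 \cdot 0 \left(5 + 0\right) \left(H - H\right) = 2 \cdot 0 \cdot 5 \cdot 0 = 0 \cdot 0 = 0$)
$\frac{J{\left(1673 \right)} \frac{1}{-3323166}}{1573677} - \frac{425793}{3675085} = \frac{0 \frac{1}{-3323166}}{1573677} - \frac{425793}{3675085} = 0 \left(- \frac{1}{3323166}\right) \frac{1}{1573677} - \frac{425793}{3675085} = 0 \cdot \frac{1}{1573677} - \frac{425793}{3675085} = 0 - \frac{425793}{3675085} = - \frac{425793}{3675085}$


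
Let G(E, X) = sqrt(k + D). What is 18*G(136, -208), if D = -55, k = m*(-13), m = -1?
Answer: 18*I*sqrt(42) ≈ 116.65*I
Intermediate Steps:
k = 13 (k = -1*(-13) = 13)
G(E, X) = I*sqrt(42) (G(E, X) = sqrt(13 - 55) = sqrt(-42) = I*sqrt(42))
18*G(136, -208) = 18*(I*sqrt(42)) = 18*I*sqrt(42)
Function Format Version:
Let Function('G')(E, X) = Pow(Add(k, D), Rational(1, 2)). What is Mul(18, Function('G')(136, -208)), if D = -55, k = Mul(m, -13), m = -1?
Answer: Mul(18, I, Pow(42, Rational(1, 2))) ≈ Mul(116.65, I)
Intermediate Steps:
k = 13 (k = Mul(-1, -13) = 13)
Function('G')(E, X) = Mul(I, Pow(42, Rational(1, 2))) (Function('G')(E, X) = Pow(Add(13, -55), Rational(1, 2)) = Pow(-42, Rational(1, 2)) = Mul(I, Pow(42, Rational(1, 2))))
Mul(18, Function('G')(136, -208)) = Mul(18, Mul(I, Pow(42, Rational(1, 2)))) = Mul(18, I, Pow(42, Rational(1, 2)))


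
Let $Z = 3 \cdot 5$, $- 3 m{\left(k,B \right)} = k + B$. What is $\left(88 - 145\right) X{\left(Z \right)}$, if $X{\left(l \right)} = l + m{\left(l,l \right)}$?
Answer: $-285$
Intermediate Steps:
$m{\left(k,B \right)} = - \frac{B}{3} - \frac{k}{3}$ ($m{\left(k,B \right)} = - \frac{k + B}{3} = - \frac{B + k}{3} = - \frac{B}{3} - \frac{k}{3}$)
$Z = 15$
$X{\left(l \right)} = \frac{l}{3}$ ($X{\left(l \right)} = l - \frac{2 l}{3} = \frac{l}{3}$)
$\left(88 - 145\right) X{\left(Z \right)} = \left(88 - 145\right) \frac{1}{3} \cdot 15 = \left(-57\right) 5 = -285$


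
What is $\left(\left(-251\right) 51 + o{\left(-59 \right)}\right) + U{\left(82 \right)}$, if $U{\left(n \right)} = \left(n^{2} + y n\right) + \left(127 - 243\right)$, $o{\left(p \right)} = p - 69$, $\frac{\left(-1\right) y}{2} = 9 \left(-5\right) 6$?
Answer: $37959$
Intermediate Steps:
$y = 540$ ($y = - 2 \cdot 9 \left(-5\right) 6 = - 2 \left(\left(-45\right) 6\right) = \left(-2\right) \left(-270\right) = 540$)
$o{\left(p \right)} = -69 + p$
$U{\left(n \right)} = -116 + n^{2} + 540 n$ ($U{\left(n \right)} = \left(n^{2} + 540 n\right) + \left(127 - 243\right) = \left(n^{2} + 540 n\right) - 116 = -116 + n^{2} + 540 n$)
$\left(\left(-251\right) 51 + o{\left(-59 \right)}\right) + U{\left(82 \right)} = \left(\left(-251\right) 51 - 128\right) + \left(-116 + 82^{2} + 540 \cdot 82\right) = \left(-12801 - 128\right) + \left(-116 + 6724 + 44280\right) = -12929 + 50888 = 37959$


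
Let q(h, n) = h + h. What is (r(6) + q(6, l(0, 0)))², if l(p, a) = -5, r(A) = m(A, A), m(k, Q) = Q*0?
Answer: 144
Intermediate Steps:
m(k, Q) = 0
r(A) = 0
q(h, n) = 2*h
(r(6) + q(6, l(0, 0)))² = (0 + 2*6)² = (0 + 12)² = 12² = 144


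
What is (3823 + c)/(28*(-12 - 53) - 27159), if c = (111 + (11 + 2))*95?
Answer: -15603/28979 ≈ -0.53842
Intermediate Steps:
c = 11780 (c = (111 + 13)*95 = 124*95 = 11780)
(3823 + c)/(28*(-12 - 53) - 27159) = (3823 + 11780)/(28*(-12 - 53) - 27159) = 15603/(28*(-65) - 27159) = 15603/(-1820 - 27159) = 15603/(-28979) = 15603*(-1/28979) = -15603/28979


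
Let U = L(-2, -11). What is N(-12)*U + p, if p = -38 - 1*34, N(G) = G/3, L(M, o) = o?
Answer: -28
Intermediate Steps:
N(G) = G/3 (N(G) = G*(1/3) = G/3)
p = -72 (p = -38 - 34 = -72)
U = -11
N(-12)*U + p = ((1/3)*(-12))*(-11) - 72 = -4*(-11) - 72 = 44 - 72 = -28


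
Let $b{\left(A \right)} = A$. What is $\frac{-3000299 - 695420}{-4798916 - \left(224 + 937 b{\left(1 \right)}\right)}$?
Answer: $\frac{3695719}{4800077} \approx 0.76993$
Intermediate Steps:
$\frac{-3000299 - 695420}{-4798916 - \left(224 + 937 b{\left(1 \right)}\right)} = \frac{-3000299 - 695420}{-4798916 - 1161} = - \frac{3695719}{-4798916 - 1161} = - \frac{3695719}{-4800077} = \left(-3695719\right) \left(- \frac{1}{4800077}\right) = \frac{3695719}{4800077}$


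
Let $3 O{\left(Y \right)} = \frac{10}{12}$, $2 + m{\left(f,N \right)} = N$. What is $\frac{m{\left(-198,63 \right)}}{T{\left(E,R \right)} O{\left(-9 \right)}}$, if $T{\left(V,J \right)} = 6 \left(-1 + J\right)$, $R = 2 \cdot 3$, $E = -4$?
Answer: $\frac{183}{25} \approx 7.32$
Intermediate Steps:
$R = 6$
$m{\left(f,N \right)} = -2 + N$
$T{\left(V,J \right)} = -6 + 6 J$
$O{\left(Y \right)} = \frac{5}{18}$ ($O{\left(Y \right)} = \frac{10 \cdot \frac{1}{12}}{3} = \frac{1}{3} \cdot \frac{5}{6} = \frac{5}{18}$)
$\frac{m{\left(-198,63 \right)}}{T{\left(E,R \right)} O{\left(-9 \right)}} = \frac{-2 + 63}{\left(-6 + 6 \cdot 6\right) \frac{5}{18}} = \frac{61}{\left(-6 + 36\right) \frac{5}{18}} = \frac{61}{30 \cdot \frac{5}{18}} = \frac{61}{\frac{25}{3}} = 61 \cdot \frac{3}{25} = \frac{183}{25}$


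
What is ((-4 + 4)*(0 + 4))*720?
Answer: 0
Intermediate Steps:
((-4 + 4)*(0 + 4))*720 = (0*4)*720 = 0*720 = 0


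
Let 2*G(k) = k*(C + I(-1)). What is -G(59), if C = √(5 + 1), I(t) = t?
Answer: 59/2 - 59*√6/2 ≈ -42.760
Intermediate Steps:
C = √6 ≈ 2.4495
G(k) = k*(-1 + √6)/2 (G(k) = (k*(√6 - 1))/2 = (k*(-1 + √6))/2 = k*(-1 + √6)/2)
-G(59) = -59*(-1 + √6)/2 = -(-59/2 + 59*√6/2) = 59/2 - 59*√6/2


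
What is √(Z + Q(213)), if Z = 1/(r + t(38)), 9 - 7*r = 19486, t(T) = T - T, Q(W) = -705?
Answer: 2*I*√66861093571/19477 ≈ 26.552*I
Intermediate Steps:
t(T) = 0
r = -19477/7 (r = 9/7 - ⅐*19486 = 9/7 - 19486/7 = -19477/7 ≈ -2782.4)
Z = -7/19477 (Z = 1/(-19477/7 + 0) = 1/(-19477/7) = -7/19477 ≈ -0.00035940)
√(Z + Q(213)) = √(-7/19477 - 705) = √(-13731292/19477) = 2*I*√66861093571/19477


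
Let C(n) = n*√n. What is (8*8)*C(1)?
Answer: 64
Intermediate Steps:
C(n) = n^(3/2)
(8*8)*C(1) = (8*8)*1^(3/2) = 64*1 = 64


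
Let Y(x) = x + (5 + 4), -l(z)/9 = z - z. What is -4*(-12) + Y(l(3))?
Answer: 57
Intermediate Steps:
l(z) = 0 (l(z) = -9*(z - z) = -9*0 = 0)
Y(x) = 9 + x (Y(x) = x + 9 = 9 + x)
-4*(-12) + Y(l(3)) = -4*(-12) + (9 + 0) = 48 + 9 = 57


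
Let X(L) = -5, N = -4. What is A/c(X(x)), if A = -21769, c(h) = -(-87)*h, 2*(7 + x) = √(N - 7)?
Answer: 21769/435 ≈ 50.044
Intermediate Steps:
x = -7 + I*√11/2 (x = -7 + √(-4 - 7)/2 = -7 + √(-11)/2 = -7 + (I*√11)/2 = -7 + I*√11/2 ≈ -7.0 + 1.6583*I)
c(h) = 87*h
A/c(X(x)) = -21769/(87*(-5)) = -21769/(-435) = -21769*(-1/435) = 21769/435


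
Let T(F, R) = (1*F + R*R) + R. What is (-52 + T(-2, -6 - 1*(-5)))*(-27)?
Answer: 1458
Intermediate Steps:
T(F, R) = F + R + R**2 (T(F, R) = (F + R**2) + R = F + R + R**2)
(-52 + T(-2, -6 - 1*(-5)))*(-27) = (-52 + (-2 + (-6 - 1*(-5)) + (-6 - 1*(-5))**2))*(-27) = (-52 + (-2 + (-6 + 5) + (-6 + 5)**2))*(-27) = (-52 + (-2 - 1 + (-1)**2))*(-27) = (-52 + (-2 - 1 + 1))*(-27) = (-52 - 2)*(-27) = -54*(-27) = 1458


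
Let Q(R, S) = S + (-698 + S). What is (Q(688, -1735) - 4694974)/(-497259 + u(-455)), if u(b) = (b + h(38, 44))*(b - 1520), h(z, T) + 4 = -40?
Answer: -2349571/244133 ≈ -9.6241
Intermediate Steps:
Q(R, S) = -698 + 2*S
h(z, T) = -44 (h(z, T) = -4 - 40 = -44)
u(b) = (-1520 + b)*(-44 + b) (u(b) = (b - 44)*(b - 1520) = (-44 + b)*(-1520 + b) = (-1520 + b)*(-44 + b))
(Q(688, -1735) - 4694974)/(-497259 + u(-455)) = ((-698 + 2*(-1735)) - 4694974)/(-497259 + (66880 + (-455)² - 1564*(-455))) = ((-698 - 3470) - 4694974)/(-497259 + (66880 + 207025 + 711620)) = (-4168 - 4694974)/(-497259 + 985525) = -4699142/488266 = -4699142*1/488266 = -2349571/244133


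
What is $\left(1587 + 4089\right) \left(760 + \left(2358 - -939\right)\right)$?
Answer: $23027532$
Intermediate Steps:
$\left(1587 + 4089\right) \left(760 + \left(2358 - -939\right)\right) = 5676 \left(760 + \left(2358 + 939\right)\right) = 5676 \left(760 + 3297\right) = 5676 \cdot 4057 = 23027532$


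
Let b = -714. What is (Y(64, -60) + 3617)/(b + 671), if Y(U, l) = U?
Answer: -3681/43 ≈ -85.605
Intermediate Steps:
(Y(64, -60) + 3617)/(b + 671) = (64 + 3617)/(-714 + 671) = 3681/(-43) = 3681*(-1/43) = -3681/43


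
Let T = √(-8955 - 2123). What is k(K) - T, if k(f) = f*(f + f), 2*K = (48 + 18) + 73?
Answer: 19321/2 - I*√11078 ≈ 9660.5 - 105.25*I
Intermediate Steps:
K = 139/2 (K = ((48 + 18) + 73)/2 = (66 + 73)/2 = (½)*139 = 139/2 ≈ 69.500)
k(f) = 2*f² (k(f) = f*(2*f) = 2*f²)
T = I*√11078 (T = √(-11078) = I*√11078 ≈ 105.25*I)
k(K) - T = 2*(139/2)² - I*√11078 = 2*(19321/4) - I*√11078 = 19321/2 - I*√11078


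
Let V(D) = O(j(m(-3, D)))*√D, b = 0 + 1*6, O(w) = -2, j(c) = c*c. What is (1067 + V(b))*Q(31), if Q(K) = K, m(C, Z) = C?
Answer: 33077 - 62*√6 ≈ 32925.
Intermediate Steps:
j(c) = c²
b = 6 (b = 0 + 6 = 6)
V(D) = -2*√D
(1067 + V(b))*Q(31) = (1067 - 2*√6)*31 = 33077 - 62*√6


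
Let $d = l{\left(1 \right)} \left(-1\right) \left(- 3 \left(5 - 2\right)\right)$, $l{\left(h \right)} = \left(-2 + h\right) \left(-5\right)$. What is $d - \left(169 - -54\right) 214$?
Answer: $-47677$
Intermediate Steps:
$l{\left(h \right)} = 10 - 5 h$
$d = 45$ ($d = \left(10 - 5\right) \left(-1\right) \left(- 3 \left(5 - 2\right)\right) = \left(10 - 5\right) \left(-1\right) \left(\left(-3\right) 3\right) = 5 \left(-1\right) \left(-9\right) = \left(-5\right) \left(-9\right) = 45$)
$d - \left(169 - -54\right) 214 = 45 - \left(169 - -54\right) 214 = 45 - \left(169 + 54\right) 214 = 45 - 223 \cdot 214 = 45 - 47722 = -47677$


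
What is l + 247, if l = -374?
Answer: -127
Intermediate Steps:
l + 247 = -374 + 247 = -127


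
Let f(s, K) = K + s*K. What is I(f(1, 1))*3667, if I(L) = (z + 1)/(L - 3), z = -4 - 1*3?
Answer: 22002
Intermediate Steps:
z = -7 (z = -4 - 3 = -7)
f(s, K) = K + K*s
I(L) = -6/(-3 + L) (I(L) = (-7 + 1)/(L - 3) = -6/(-3 + L))
I(f(1, 1))*3667 = -6/(-3 + 1*(1 + 1))*3667 = -6/(-3 + 1*2)*3667 = -6/(-3 + 2)*3667 = -6/(-1)*3667 = -6*(-1)*3667 = 6*3667 = 22002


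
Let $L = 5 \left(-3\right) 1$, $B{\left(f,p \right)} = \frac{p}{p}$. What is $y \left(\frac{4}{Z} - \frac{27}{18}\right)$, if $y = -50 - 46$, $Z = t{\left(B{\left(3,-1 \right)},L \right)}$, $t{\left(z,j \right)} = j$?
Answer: $\frac{848}{5} \approx 169.6$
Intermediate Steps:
$B{\left(f,p \right)} = 1$
$L = -15$ ($L = \left(-15\right) 1 = -15$)
$Z = -15$
$y = -96$ ($y = -50 - 46 = -96$)
$y \left(\frac{4}{Z} - \frac{27}{18}\right) = - 96 \left(\frac{4}{-15} - \frac{27}{18}\right) = - 96 \left(4 \left(- \frac{1}{15}\right) - \frac{3}{2}\right) = - 96 \left(- \frac{4}{15} - \frac{3}{2}\right) = \left(-96\right) \left(- \frac{53}{30}\right) = \frac{848}{5}$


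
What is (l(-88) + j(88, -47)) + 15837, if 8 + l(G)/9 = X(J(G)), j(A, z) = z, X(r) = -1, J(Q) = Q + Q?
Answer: 15709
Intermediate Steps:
J(Q) = 2*Q
l(G) = -81 (l(G) = -72 + 9*(-1) = -72 - 9 = -81)
(l(-88) + j(88, -47)) + 15837 = (-81 - 47) + 15837 = -128 + 15837 = 15709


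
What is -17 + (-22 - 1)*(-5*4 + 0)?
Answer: 443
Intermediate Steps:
-17 + (-22 - 1)*(-5*4 + 0) = -17 - 23*(-20 + 0) = -17 - 23*(-20) = -17 + 460 = 443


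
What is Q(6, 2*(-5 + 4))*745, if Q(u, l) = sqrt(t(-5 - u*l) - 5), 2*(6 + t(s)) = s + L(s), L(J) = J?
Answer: 1490*I ≈ 1490.0*I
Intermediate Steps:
t(s) = -6 + s (t(s) = -6 + (s + s)/2 = -6 + (2*s)/2 = -6 + s)
Q(u, l) = sqrt(-16 - l*u) (Q(u, l) = sqrt((-6 + (-5 - u*l)) - 5) = sqrt((-6 + (-5 - l*u)) - 5) = sqrt((-11 - l*u) - 5) = sqrt(-16 - l*u))
Q(6, 2*(-5 + 4))*745 = sqrt(-16 - 1*2*(-5 + 4)*6)*745 = sqrt(-16 - 1*2*(-1)*6)*745 = sqrt(-16 - 1*(-2)*6)*745 = sqrt(-16 + 12)*745 = sqrt(-4)*745 = (2*I)*745 = 1490*I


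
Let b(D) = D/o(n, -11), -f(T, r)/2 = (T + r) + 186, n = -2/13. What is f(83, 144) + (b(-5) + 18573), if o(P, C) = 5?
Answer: 17746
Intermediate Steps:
n = -2/13 (n = -2*1/13 = -2/13 ≈ -0.15385)
f(T, r) = -372 - 2*T - 2*r (f(T, r) = -2*((T + r) + 186) = -2*(186 + T + r) = -372 - 2*T - 2*r)
b(D) = D/5
f(83, 144) + (b(-5) + 18573) = (-372 - 2*83 - 2*144) + ((⅕)*(-5) + 18573) = (-372 - 166 - 288) + (-1 + 18573) = -826 + 18572 = 17746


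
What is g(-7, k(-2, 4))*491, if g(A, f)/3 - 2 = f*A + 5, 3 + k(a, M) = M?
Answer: 0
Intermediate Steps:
k(a, M) = -3 + M
g(A, f) = 21 + 3*A*f (g(A, f) = 6 + 3*(f*A + 5) = 6 + 3*(A*f + 5) = 6 + 3*(5 + A*f) = 6 + (15 + 3*A*f) = 21 + 3*A*f)
g(-7, k(-2, 4))*491 = (21 + 3*(-7)*(-3 + 4))*491 = (21 + 3*(-7)*1)*491 = (21 - 21)*491 = 0*491 = 0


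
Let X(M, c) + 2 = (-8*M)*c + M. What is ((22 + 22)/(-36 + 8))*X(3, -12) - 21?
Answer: -3326/7 ≈ -475.14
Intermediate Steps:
X(M, c) = -2 + M - 8*M*c (X(M, c) = -2 + ((-8*M)*c + M) = -2 + (-8*M*c + M) = -2 + (M - 8*M*c) = -2 + M - 8*M*c)
((22 + 22)/(-36 + 8))*X(3, -12) - 21 = ((22 + 22)/(-36 + 8))*(-2 + 3 - 8*3*(-12)) - 21 = (44/(-28))*(-2 + 3 + 288) - 21 = (44*(-1/28))*289 - 21 = -11/7*289 - 21 = -3179/7 - 21 = -3326/7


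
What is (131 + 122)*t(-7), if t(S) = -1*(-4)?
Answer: 1012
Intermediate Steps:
t(S) = 4
(131 + 122)*t(-7) = (131 + 122)*4 = 253*4 = 1012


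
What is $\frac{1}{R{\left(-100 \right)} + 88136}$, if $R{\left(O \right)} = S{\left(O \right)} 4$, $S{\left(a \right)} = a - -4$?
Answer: $\frac{1}{87752} \approx 1.1396 \cdot 10^{-5}$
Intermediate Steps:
$S{\left(a \right)} = 4 + a$ ($S{\left(a \right)} = a + 4 = 4 + a$)
$R{\left(O \right)} = 16 + 4 O$ ($R{\left(O \right)} = \left(4 + O\right) 4 = 16 + 4 O$)
$\frac{1}{R{\left(-100 \right)} + 88136} = \frac{1}{\left(16 + 4 \left(-100\right)\right) + 88136} = \frac{1}{\left(16 - 400\right) + 88136} = \frac{1}{-384 + 88136} = \frac{1}{87752}$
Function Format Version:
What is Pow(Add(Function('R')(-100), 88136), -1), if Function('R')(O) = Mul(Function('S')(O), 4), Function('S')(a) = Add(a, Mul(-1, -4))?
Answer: Rational(1, 87752) ≈ 1.1396e-5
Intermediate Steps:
Function('S')(a) = Add(4, a) (Function('S')(a) = Add(a, 4) = Add(4, a))
Function('R')(O) = Add(16, Mul(4, O)) (Function('R')(O) = Mul(Add(4, O), 4) = Add(16, Mul(4, O)))
Pow(Add(Function('R')(-100), 88136), -1) = Pow(Add(Add(16, Mul(4, -100)), 88136), -1) = Pow(Add(Add(16, -400), 88136), -1) = Pow(Add(-384, 88136), -1) = Pow(87752, -1) = Rational(1, 87752)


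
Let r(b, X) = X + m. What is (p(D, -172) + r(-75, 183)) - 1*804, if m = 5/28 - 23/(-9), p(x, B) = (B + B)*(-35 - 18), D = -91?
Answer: 4438661/252 ≈ 17614.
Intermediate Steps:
p(x, B) = -106*B (p(x, B) = (2*B)*(-53) = -106*B)
m = 689/252 (m = 5*(1/28) - 23*(-1/9) = 5/28 + 23/9 = 689/252 ≈ 2.7341)
r(b, X) = 689/252 + X (r(b, X) = X + 689/252 = 689/252 + X)
(p(D, -172) + r(-75, 183)) - 1*804 = (-106*(-172) + (689/252 + 183)) - 1*804 = (18232 + 46805/252) - 804 = 4641269/252 - 804 = 4438661/252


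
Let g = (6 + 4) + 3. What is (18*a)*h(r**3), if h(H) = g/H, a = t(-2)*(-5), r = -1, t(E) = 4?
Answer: 4680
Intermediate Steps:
g = 13 (g = 10 + 3 = 13)
a = -20 (a = 4*(-5) = -20)
h(H) = 13/H
(18*a)*h(r**3) = (18*(-20))*(13/((-1)**3)) = -4680/(-1) = -4680*(-1) = -360*(-13) = 4680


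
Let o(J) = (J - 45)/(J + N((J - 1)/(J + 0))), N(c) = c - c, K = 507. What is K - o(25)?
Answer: 2539/5 ≈ 507.80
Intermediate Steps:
N(c) = 0
o(J) = (-45 + J)/J (o(J) = (J - 45)/(J + 0) = (-45 + J)/J)
K - o(25) = 507 - (-45 + 25)/25 = 507 - (-20)/25 = 507 - 1*(-4/5) = 507 + 4/5 = 2539/5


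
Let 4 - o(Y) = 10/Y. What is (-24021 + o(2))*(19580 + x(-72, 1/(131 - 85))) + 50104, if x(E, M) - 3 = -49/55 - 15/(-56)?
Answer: -724350942771/1540 ≈ -4.7036e+8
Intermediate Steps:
o(Y) = 4 - 10/Y
x(E, M) = 7321/3080 (x(E, M) = 3 + (-49/55 - 15/(-56)) = 3 + (-49*1/55 - 15*(-1/56)) = 3 + (-49/55 + 15/56) = 3 - 1919/3080 = 7321/3080)
(-24021 + o(2))*(19580 + x(-72, 1/(131 - 85))) + 50104 = (-24021 + (4 - 10/2))*(19580 + 7321/3080) + 50104 = (-24021 + (4 - 10*½))*(60313721/3080) + 50104 = (-24021 + (4 - 5))*(60313721/3080) + 50104 = (-24021 - 1)*(60313721/3080) + 50104 = -24022*60313721/3080 + 50104 = -724428102931/1540 + 50104 = -724350942771/1540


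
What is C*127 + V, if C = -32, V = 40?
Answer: -4024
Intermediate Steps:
C*127 + V = -32*127 + 40 = -4064 + 40 = -4024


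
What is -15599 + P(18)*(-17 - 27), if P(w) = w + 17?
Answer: -17139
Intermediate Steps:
P(w) = 17 + w
-15599 + P(18)*(-17 - 27) = -15599 + (17 + 18)*(-17 - 27) = -15599 + 35*(-44) = -15599 - 1540 = -17139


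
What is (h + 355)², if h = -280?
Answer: 5625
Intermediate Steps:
(h + 355)² = (-280 + 355)² = 75² = 5625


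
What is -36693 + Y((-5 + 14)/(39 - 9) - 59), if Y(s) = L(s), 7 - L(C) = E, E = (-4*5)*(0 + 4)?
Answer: -36606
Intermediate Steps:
E = -80 (E = -20*4 = -80)
L(C) = 87 (L(C) = 7 - 1*(-80) = 7 + 80 = 87)
Y(s) = 87
-36693 + Y((-5 + 14)/(39 - 9) - 59) = -36693 + 87 = -36606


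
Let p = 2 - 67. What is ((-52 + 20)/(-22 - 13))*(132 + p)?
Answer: 2144/35 ≈ 61.257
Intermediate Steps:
p = -65
((-52 + 20)/(-22 - 13))*(132 + p) = ((-52 + 20)/(-22 - 13))*(132 - 65) = -32/(-35)*67 = -32*(-1/35)*67 = (32/35)*67 = 2144/35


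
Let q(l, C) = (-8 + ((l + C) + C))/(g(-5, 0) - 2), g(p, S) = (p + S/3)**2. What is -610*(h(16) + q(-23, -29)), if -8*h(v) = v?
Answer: 82350/23 ≈ 3580.4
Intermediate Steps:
h(v) = -v/8
g(p, S) = (p + S/3)**2 (g(p, S) = (p + S*(1/3))**2 = (p + S/3)**2)
q(l, C) = -8/23 + l/23 + 2*C/23 (q(l, C) = (-8 + ((l + C) + C))/((0 + 3*(-5))**2/9 - 2) = (-8 + ((C + l) + C))/((0 - 15)**2/9 - 2) = (-8 + (l + 2*C))/((1/9)*(-15)**2 - 2) = (-8 + l + 2*C)/((1/9)*225 - 2) = (-8 + l + 2*C)/(25 - 2) = (-8 + l + 2*C)/23 = (-8 + l + 2*C)*(1/23) = -8/23 + l/23 + 2*C/23)
-610*(h(16) + q(-23, -29)) = -610*(-1/8*16 + (-8/23 + (1/23)*(-23) + (2/23)*(-29))) = -610*(-2 + (-8/23 - 1 - 58/23)) = -610*(-2 - 89/23) = -610*(-135/23) = 82350/23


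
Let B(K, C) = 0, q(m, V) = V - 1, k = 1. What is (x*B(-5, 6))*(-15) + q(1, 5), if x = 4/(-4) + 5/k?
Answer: 4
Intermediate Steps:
x = 4 (x = 4/(-4) + 5/1 = 4*(-¼) + 5*1 = -1 + 5 = 4)
q(m, V) = -1 + V
(x*B(-5, 6))*(-15) + q(1, 5) = (4*0)*(-15) + (-1 + 5) = 0*(-15) + 4 = 0 + 4 = 4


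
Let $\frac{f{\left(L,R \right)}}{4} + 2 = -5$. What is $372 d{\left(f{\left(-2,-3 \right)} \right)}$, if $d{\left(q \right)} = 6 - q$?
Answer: $12648$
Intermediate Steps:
$f{\left(L,R \right)} = -28$ ($f{\left(L,R \right)} = -8 + 4 \left(-5\right) = -8 - 20 = -28$)
$372 d{\left(f{\left(-2,-3 \right)} \right)} = 372 \left(6 - -28\right) = 372 \left(6 + 28\right) = 372 \cdot 34 = 12648$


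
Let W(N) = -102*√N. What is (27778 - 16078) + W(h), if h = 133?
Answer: 11700 - 102*√133 ≈ 10524.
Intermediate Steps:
(27778 - 16078) + W(h) = (27778 - 16078) - 102*√133 = 11700 - 102*√133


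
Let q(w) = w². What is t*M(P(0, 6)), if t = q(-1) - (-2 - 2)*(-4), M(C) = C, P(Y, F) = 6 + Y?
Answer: -90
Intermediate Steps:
t = -15 (t = (-1)² - (-2 - 2)*(-4) = 1 - (-4)*(-4) = 1 - 1*16 = 1 - 16 = -15)
t*M(P(0, 6)) = -15*(6 + 0) = -15*6 = -90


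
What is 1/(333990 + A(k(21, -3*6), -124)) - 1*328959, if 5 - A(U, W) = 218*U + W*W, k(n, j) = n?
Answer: -103306613318/314041 ≈ -3.2896e+5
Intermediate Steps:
A(U, W) = 5 - W**2 - 218*U (A(U, W) = 5 - (218*U + W*W) = 5 - (218*U + W**2) = 5 - (W**2 + 218*U) = 5 + (-W**2 - 218*U) = 5 - W**2 - 218*U)
1/(333990 + A(k(21, -3*6), -124)) - 1*328959 = 1/(333990 + (5 - 1*(-124)**2 - 218*21)) - 1*328959 = 1/(333990 + (5 - 1*15376 - 4578)) - 328959 = 1/(333990 + (5 - 15376 - 4578)) - 328959 = 1/(333990 - 19949) - 328959 = 1/314041 - 328959 = -103306613318/314041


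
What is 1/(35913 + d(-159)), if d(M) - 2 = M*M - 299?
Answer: 1/60897 ≈ 1.6421e-5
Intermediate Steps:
d(M) = -297 + M**2 (d(M) = 2 + (M*M - 299) = 2 + (M**2 - 299) = 2 + (-299 + M**2) = -297 + M**2)
1/(35913 + d(-159)) = 1/(35913 + (-297 + (-159)**2)) = 1/(35913 + (-297 + 25281)) = 1/(35913 + 24984) = 1/60897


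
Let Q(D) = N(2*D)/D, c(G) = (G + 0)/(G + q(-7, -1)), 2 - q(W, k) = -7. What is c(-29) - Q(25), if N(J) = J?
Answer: -11/20 ≈ -0.55000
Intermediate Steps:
q(W, k) = 9 (q(W, k) = 2 - 1*(-7) = 2 + 7 = 9)
c(G) = G/(9 + G) (c(G) = (G + 0)/(G + 9) = G/(9 + G))
Q(D) = 2 (Q(D) = (2*D)/D = 2)
c(-29) - Q(25) = -29/(9 - 29) - 1*2 = -29/(-20) - 2 = -29*(-1/20) - 2 = 29/20 - 2 = -11/20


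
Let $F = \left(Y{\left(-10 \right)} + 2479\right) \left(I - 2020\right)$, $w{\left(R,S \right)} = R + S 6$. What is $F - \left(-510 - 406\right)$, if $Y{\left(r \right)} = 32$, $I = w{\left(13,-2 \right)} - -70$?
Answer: $-4893023$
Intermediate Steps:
$w{\left(R,S \right)} = R + 6 S$
$I = 71$ ($I = \left(13 + 6 \left(-2\right)\right) - -70 = \left(13 - 12\right) + 70 = 1 + 70 = 71$)
$F = -4893939$ ($F = \left(32 + 2479\right) \left(71 - 2020\right) = 2511 \left(-1949\right) = -4893939$)
$F - \left(-510 - 406\right) = -4893939 - \left(-510 - 406\right) = -4893939 - -916 = -4893939 + 916 = -4893023$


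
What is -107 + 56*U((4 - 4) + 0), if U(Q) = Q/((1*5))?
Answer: -107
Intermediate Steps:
U(Q) = Q/5
-107 + 56*U((4 - 4) + 0) = -107 + 56*(((4 - 4) + 0)/5) = -107 + 56*((0 + 0)/5) = -107 + 56*((⅕)*0) = -107 + 56*0 = -107 + 0 = -107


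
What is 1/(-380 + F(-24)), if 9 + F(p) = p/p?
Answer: -1/388 ≈ -0.0025773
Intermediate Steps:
F(p) = -8 (F(p) = -9 + p/p = -9 + 1 = -8)
1/(-380 + F(-24)) = 1/(-380 - 8) = 1/(-388) = -1/388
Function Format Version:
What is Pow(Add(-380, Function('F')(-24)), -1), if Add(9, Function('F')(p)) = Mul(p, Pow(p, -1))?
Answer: Rational(-1, 388) ≈ -0.0025773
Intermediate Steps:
Function('F')(p) = -8 (Function('F')(p) = Add(-9, Mul(p, Pow(p, -1))) = Add(-9, 1) = -8)
Pow(Add(-380, Function('F')(-24)), -1) = Pow(Add(-380, -8), -1) = Pow(-388, -1) = Rational(-1, 388)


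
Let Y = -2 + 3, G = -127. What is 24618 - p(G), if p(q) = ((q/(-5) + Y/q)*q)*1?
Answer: 139214/5 ≈ 27843.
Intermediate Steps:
Y = 1
p(q) = q*(1/q - q/5) (p(q) = ((q/(-5) + 1/q)*q)*1 = ((q*(-1/5) + 1/q)*q)*1 = ((-q/5 + 1/q)*q)*1 = ((1/q - q/5)*q)*1 = (q*(1/q - q/5))*1 = q*(1/q - q/5))
24618 - p(G) = 24618 - (1 - 1/5*(-127)**2) = 24618 - (1 - 1/5*16129) = 24618 - (1 - 16129/5) = 24618 - 1*(-16124/5) = 24618 + 16124/5 = 139214/5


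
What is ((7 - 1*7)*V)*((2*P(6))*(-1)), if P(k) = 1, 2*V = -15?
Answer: 0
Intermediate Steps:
V = -15/2 (V = (½)*(-15) = -15/2 ≈ -7.5000)
((7 - 1*7)*V)*((2*P(6))*(-1)) = ((7 - 1*7)*(-15/2))*((2*1)*(-1)) = ((7 - 7)*(-15/2))*(2*(-1)) = (0*(-15/2))*(-2) = 0*(-2) = 0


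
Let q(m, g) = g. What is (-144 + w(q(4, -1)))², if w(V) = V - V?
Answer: 20736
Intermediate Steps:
w(V) = 0
(-144 + w(q(4, -1)))² = (-144 + 0)² = (-144)² = 20736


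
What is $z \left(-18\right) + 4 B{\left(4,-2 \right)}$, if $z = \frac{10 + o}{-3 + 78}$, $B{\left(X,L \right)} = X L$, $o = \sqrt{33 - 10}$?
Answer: $- \frac{172}{5} - \frac{6 \sqrt{23}}{25} \approx -35.551$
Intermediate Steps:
$o = \sqrt{23} \approx 4.7958$
$B{\left(X,L \right)} = L X$
$z = \frac{2}{15} + \frac{\sqrt{23}}{75}$ ($z = \frac{10 + \sqrt{23}}{-3 + 78} = \frac{10 + \sqrt{23}}{75} = \left(10 + \sqrt{23}\right) \frac{1}{75} = \frac{2}{15} + \frac{\sqrt{23}}{75} \approx 0.19728$)
$z \left(-18\right) + 4 B{\left(4,-2 \right)} = \left(\frac{2}{15} + \frac{\sqrt{23}}{75}\right) \left(-18\right) + 4 \left(\left(-2\right) 4\right) = \left(- \frac{12}{5} - \frac{6 \sqrt{23}}{25}\right) + 4 \left(-8\right) = \left(- \frac{12}{5} - \frac{6 \sqrt{23}}{25}\right) - 32 = - \frac{172}{5} - \frac{6 \sqrt{23}}{25}$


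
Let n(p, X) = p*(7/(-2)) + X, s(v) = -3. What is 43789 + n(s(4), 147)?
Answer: 87893/2 ≈ 43947.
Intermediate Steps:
n(p, X) = X - 7*p/2 (n(p, X) = p*(7*(-½)) + X = p*(-7/2) + X = -7*p/2 + X = X - 7*p/2)
43789 + n(s(4), 147) = 43789 + (147 - 7/2*(-3)) = 43789 + (147 + 21/2) = 43789 + 315/2 = 87893/2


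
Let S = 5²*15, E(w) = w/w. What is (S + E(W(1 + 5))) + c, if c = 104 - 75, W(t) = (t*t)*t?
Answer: 405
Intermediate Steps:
W(t) = t³ (W(t) = t²*t = t³)
E(w) = 1
c = 29
S = 375 (S = 25*15 = 375)
(S + E(W(1 + 5))) + c = (375 + 1) + 29 = 376 + 29 = 405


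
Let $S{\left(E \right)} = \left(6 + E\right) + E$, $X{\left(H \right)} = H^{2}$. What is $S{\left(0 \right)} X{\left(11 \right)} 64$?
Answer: $46464$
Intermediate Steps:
$S{\left(E \right)} = 6 + 2 E$
$S{\left(0 \right)} X{\left(11 \right)} 64 = \left(6 + 2 \cdot 0\right) 11^{2} \cdot 64 = \left(6 + 0\right) 121 \cdot 64 = 6 \cdot 121 \cdot 64 = 726 \cdot 64 = 46464$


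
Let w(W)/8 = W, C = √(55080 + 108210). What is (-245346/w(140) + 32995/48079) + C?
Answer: -5879517967/26924240 + √163290 ≈ 185.72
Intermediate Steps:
C = √163290 ≈ 404.09
w(W) = 8*W
(-245346/w(140) + 32995/48079) + C = (-245346/(8*140) + 32995/48079) + √163290 = (-245346/1120 + 32995*(1/48079)) + √163290 = (-245346*1/1120 + 32995/48079) + √163290 = (-122673/560 + 32995/48079) + √163290 = -5879517967/26924240 + √163290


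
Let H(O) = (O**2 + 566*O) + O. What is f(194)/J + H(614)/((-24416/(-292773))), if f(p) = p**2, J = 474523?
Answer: 1027970110807969/118224016 ≈ 8.6951e+6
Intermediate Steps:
H(O) = O**2 + 567*O
f(194)/J + H(614)/((-24416/(-292773))) = 194**2/474523 + (614*(567 + 614))/((-24416/(-292773))) = 37636*(1/474523) + (614*1181)/((-24416*(-1/292773))) = 37636/474523 + 725134/(24416/292773) = 37636/474523 + 725134*(292773/24416) = 37636/474523 + 106149828291/12208 = 1027970110807969/118224016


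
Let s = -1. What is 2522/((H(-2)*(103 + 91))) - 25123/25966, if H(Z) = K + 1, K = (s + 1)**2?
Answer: 312435/25966 ≈ 12.032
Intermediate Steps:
K = 0 (K = (-1 + 1)**2 = 0**2 = 0)
H(Z) = 1 (H(Z) = 0 + 1 = 1)
2522/((H(-2)*(103 + 91))) - 25123/25966 = 2522/((1*(103 + 91))) - 25123/25966 = 2522/((1*194)) - 25123*1/25966 = 2522/194 - 25123/25966 = 2522*(1/194) - 25123/25966 = 13 - 25123/25966 = 312435/25966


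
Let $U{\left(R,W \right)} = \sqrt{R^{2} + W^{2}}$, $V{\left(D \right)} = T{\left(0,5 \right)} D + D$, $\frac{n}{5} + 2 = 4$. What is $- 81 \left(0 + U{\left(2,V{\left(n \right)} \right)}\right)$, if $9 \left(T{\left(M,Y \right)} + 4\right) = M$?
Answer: $- 162 \sqrt{226} \approx -2435.4$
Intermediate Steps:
$n = 10$ ($n = -10 + 5 \cdot 4 = -10 + 20 = 10$)
$T{\left(M,Y \right)} = -4 + \frac{M}{9}$
$V{\left(D \right)} = - 3 D$ ($V{\left(D \right)} = \left(-4 + \frac{1}{9} \cdot 0\right) D + D = \left(-4 + 0\right) D + D = - 4 D + D = - 3 D$)
$- 81 \left(0 + U{\left(2,V{\left(n \right)} \right)}\right) = - 81 \left(0 + \sqrt{2^{2} + \left(\left(-3\right) 10\right)^{2}}\right) = - 81 \left(0 + \sqrt{4 + \left(-30\right)^{2}}\right) = - 81 \left(0 + \sqrt{4 + 900}\right) = - 81 \left(0 + \sqrt{904}\right) = - 81 \left(0 + 2 \sqrt{226}\right) = - 81 \cdot 2 \sqrt{226} = - 162 \sqrt{226}$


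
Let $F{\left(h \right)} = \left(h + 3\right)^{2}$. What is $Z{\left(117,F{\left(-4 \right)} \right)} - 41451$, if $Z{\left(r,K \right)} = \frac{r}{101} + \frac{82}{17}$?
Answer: $- \frac{71161096}{1717} \approx -41445.0$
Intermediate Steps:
$F{\left(h \right)} = \left(3 + h\right)^{2}$
$Z{\left(r,K \right)} = \frac{82}{17} + \frac{r}{101}$ ($Z{\left(r,K \right)} = r \frac{1}{101} + 82 \cdot \frac{1}{17} = \frac{r}{101} + \frac{82}{17} = \frac{82}{17} + \frac{r}{101}$)
$Z{\left(117,F{\left(-4 \right)} \right)} - 41451 = \left(\frac{82}{17} + \frac{1}{101} \cdot 117\right) - 41451 = \left(\frac{82}{17} + \frac{117}{101}\right) - 41451 = \frac{10271}{1717} - 41451 = - \frac{71161096}{1717}$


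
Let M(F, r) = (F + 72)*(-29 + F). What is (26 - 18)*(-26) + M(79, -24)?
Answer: 7342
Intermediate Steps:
M(F, r) = (-29 + F)*(72 + F) (M(F, r) = (72 + F)*(-29 + F) = (-29 + F)*(72 + F))
(26 - 18)*(-26) + M(79, -24) = (26 - 18)*(-26) + (-2088 + 79² + 43*79) = 8*(-26) + (-2088 + 6241 + 3397) = -208 + 7550 = 7342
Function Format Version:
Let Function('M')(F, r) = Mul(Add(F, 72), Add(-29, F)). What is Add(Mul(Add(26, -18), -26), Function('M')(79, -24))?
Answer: 7342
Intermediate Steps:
Function('M')(F, r) = Mul(Add(-29, F), Add(72, F)) (Function('M')(F, r) = Mul(Add(72, F), Add(-29, F)) = Mul(Add(-29, F), Add(72, F)))
Add(Mul(Add(26, -18), -26), Function('M')(79, -24)) = Add(Mul(Add(26, -18), -26), Add(-2088, Pow(79, 2), Mul(43, 79))) = Add(Mul(8, -26), Add(-2088, 6241, 3397)) = Add(-208, 7550) = 7342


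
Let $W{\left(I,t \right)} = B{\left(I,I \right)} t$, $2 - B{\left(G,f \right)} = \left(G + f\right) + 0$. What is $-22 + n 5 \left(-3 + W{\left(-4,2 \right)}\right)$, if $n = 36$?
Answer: $3038$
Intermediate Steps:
$B{\left(G,f \right)} = 2 - G - f$ ($B{\left(G,f \right)} = 2 - \left(\left(G + f\right) + 0\right) = 2 - \left(G + f\right) = 2 - G - f$)
$W{\left(I,t \right)} = t \left(2 - 2 I\right)$ ($W{\left(I,t \right)} = \left(2 - I - I\right) t = \left(2 - 2 I\right) t = t \left(2 - 2 I\right)$)
$-22 + n 5 \left(-3 + W{\left(-4,2 \right)}\right) = -22 + 36 \cdot 5 \left(-3 + 2 \cdot 2 \left(1 - -4\right)\right) = -22 + 36 \cdot 5 \left(-3 + 2 \cdot 2 \left(1 + 4\right)\right) = -22 + 36 \cdot 5 \left(-3 + 2 \cdot 2 \cdot 5\right) = -22 + 36 \cdot 5 \left(-3 + 20\right) = -22 + 36 \cdot 5 \cdot 17 = -22 + 36 \cdot 85 = -22 + 3060 = 3038$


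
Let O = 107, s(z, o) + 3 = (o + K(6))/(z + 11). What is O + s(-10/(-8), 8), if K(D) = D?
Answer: 736/7 ≈ 105.14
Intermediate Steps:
s(z, o) = -3 + (6 + o)/(11 + z) (s(z, o) = -3 + (o + 6)/(z + 11) = -3 + (6 + o)/(11 + z))
O + s(-10/(-8), 8) = 107 + (-27 + 8 - (-30)/(-8))/(11 - 10/(-8)) = 107 + (-27 + 8 - (-30)*(-1)/8)/(11 - 10*(-⅛)) = 107 + (-27 + 8 - 3*5/4)/(11 + 5/4) = 107 + (-27 + 8 - 15/4)/(49/4) = 107 + (4/49)*(-91/4) = 107 - 13/7 = 736/7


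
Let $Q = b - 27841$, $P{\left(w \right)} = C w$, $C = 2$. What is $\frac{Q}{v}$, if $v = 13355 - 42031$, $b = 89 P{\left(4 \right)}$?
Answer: $\frac{27129}{28676} \approx 0.94605$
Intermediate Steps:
$P{\left(w \right)} = 2 w$
$b = 712$ ($b = 89 \cdot 2 \cdot 4 = 89 \cdot 8 = 712$)
$v = -28676$
$Q = -27129$ ($Q = 712 - 27841 = -27129$)
$\frac{Q}{v} = - \frac{27129}{-28676} = \left(-27129\right) \left(- \frac{1}{28676}\right) = \frac{27129}{28676}$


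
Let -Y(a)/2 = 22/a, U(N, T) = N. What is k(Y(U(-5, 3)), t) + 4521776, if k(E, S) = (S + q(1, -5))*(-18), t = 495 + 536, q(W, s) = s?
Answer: 4503308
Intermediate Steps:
Y(a) = -44/a
t = 1031
k(E, S) = 90 - 18*S (k(E, S) = (S - 5)*(-18) = (-5 + S)*(-18) = 90 - 18*S)
k(Y(U(-5, 3)), t) + 4521776 = (90 - 18*1031) + 4521776 = (90 - 18558) + 4521776 = -18468 + 4521776 = 4503308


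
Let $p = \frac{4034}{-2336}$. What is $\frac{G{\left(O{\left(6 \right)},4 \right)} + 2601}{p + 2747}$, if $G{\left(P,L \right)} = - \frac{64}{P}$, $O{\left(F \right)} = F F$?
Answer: $\frac{27323024}{28858311} \approx 0.9468$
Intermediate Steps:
$O{\left(F \right)} = F^{2}$
$p = - \frac{2017}{1168}$ ($p = 4034 \left(- \frac{1}{2336}\right) = - \frac{2017}{1168} \approx -1.7269$)
$\frac{G{\left(O{\left(6 \right)},4 \right)} + 2601}{p + 2747} = \frac{- \frac{64}{6^{2}} + 2601}{- \frac{2017}{1168} + 2747} = \frac{- \frac{64}{36} + 2601}{\frac{3206479}{1168}} = \left(\left(-64\right) \frac{1}{36} + 2601\right) \frac{1168}{3206479} = \left(- \frac{16}{9} + 2601\right) \frac{1168}{3206479} = \frac{23393}{9} \cdot \frac{1168}{3206479} = \frac{27323024}{28858311}$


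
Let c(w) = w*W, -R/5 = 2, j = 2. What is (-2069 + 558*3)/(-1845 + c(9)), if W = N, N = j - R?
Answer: 395/1737 ≈ 0.22740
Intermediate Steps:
R = -10 (R = -5*2 = -10)
N = 12 (N = 2 - 1*(-10) = 2 + 10 = 12)
W = 12
c(w) = 12*w (c(w) = w*12 = 12*w)
(-2069 + 558*3)/(-1845 + c(9)) = (-2069 + 558*3)/(-1845 + 12*9) = (-2069 + 1674)/(-1845 + 108) = -395/(-1737) = -395*(-1/1737) = 395/1737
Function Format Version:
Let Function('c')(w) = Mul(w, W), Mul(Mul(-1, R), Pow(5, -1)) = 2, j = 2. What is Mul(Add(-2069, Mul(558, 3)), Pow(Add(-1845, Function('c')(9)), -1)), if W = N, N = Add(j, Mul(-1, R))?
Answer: Rational(395, 1737) ≈ 0.22740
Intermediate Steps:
R = -10 (R = Mul(-5, 2) = -10)
N = 12 (N = Add(2, Mul(-1, -10)) = Add(2, 10) = 12)
W = 12
Function('c')(w) = Mul(12, w) (Function('c')(w) = Mul(w, 12) = Mul(12, w))
Mul(Add(-2069, Mul(558, 3)), Pow(Add(-1845, Function('c')(9)), -1)) = Mul(Add(-2069, Mul(558, 3)), Pow(Add(-1845, Mul(12, 9)), -1)) = Mul(Add(-2069, 1674), Pow(Add(-1845, 108), -1)) = Mul(-395, Pow(-1737, -1)) = Mul(-395, Rational(-1, 1737)) = Rational(395, 1737)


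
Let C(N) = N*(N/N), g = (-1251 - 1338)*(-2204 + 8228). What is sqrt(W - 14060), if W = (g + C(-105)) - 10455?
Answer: 2*I*sqrt(3905189) ≈ 3952.3*I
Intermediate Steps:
g = -15596136 (g = -2589*6024 = -15596136)
C(N) = N (C(N) = N*1 = N)
W = -15606696 (W = (-15596136 - 105) - 10455 = -15596241 - 10455 = -15606696)
sqrt(W - 14060) = sqrt(-15606696 - 14060) = sqrt(-15620756) = 2*I*sqrt(3905189)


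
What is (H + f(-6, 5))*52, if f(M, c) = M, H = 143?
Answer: 7124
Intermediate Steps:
(H + f(-6, 5))*52 = (143 - 6)*52 = 137*52 = 7124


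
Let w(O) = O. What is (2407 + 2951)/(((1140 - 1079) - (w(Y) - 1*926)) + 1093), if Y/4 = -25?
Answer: 2679/1090 ≈ 2.4578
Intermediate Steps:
Y = -100 (Y = 4*(-25) = -100)
(2407 + 2951)/(((1140 - 1079) - (w(Y) - 1*926)) + 1093) = (2407 + 2951)/(((1140 - 1079) - (-100 - 1*926)) + 1093) = 5358/((61 - (-100 - 926)) + 1093) = 5358/((61 - 1*(-1026)) + 1093) = 5358/((61 + 1026) + 1093) = 5358/(1087 + 1093) = 5358/2180 = 5358*(1/2180) = 2679/1090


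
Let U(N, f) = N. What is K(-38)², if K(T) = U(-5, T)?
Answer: 25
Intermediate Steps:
K(T) = -5
K(-38)² = (-5)² = 25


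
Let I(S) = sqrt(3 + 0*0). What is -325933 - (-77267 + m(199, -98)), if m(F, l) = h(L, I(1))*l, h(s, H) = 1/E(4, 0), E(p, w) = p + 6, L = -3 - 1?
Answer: -1243281/5 ≈ -2.4866e+5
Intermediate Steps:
L = -4
I(S) = sqrt(3) (I(S) = sqrt(3 + 0) = sqrt(3))
E(p, w) = 6 + p
h(s, H) = 1/10 (h(s, H) = 1/(6 + 4) = 1/10)
m(F, l) = l/10
-325933 - (-77267 + m(199, -98)) = -325933 - (-77267 + (1/10)*(-98)) = -325933 - (-77267 - 49/5) = -325933 - 1*(-386384/5) = -325933 + 386384/5 = -1243281/5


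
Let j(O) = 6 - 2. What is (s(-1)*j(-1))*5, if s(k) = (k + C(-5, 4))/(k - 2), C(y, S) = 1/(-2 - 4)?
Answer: 70/9 ≈ 7.7778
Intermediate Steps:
j(O) = 4
C(y, S) = -⅙ (C(y, S) = 1/(-6) = -⅙)
s(k) = (-⅙ + k)/(-2 + k) (s(k) = (k - ⅙)/(k - 2) = (-⅙ + k)/(-2 + k))
(s(-1)*j(-1))*5 = (((-⅙ - 1)/(-2 - 1))*4)*5 = ((-7/6/(-3))*4)*5 = (-⅓*(-7/6)*4)*5 = ((7/18)*4)*5 = (14/9)*5 = 70/9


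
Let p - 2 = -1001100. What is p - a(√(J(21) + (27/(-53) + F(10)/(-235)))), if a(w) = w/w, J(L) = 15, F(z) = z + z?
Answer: -1001099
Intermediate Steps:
F(z) = 2*z
p = -1001098 (p = 2 - 1001100 = -1001098)
a(w) = 1
p - a(√(J(21) + (27/(-53) + F(10)/(-235)))) = -1001098 - 1*1 = -1001098 - 1 = -1001099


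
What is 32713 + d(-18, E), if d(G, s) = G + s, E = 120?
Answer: 32815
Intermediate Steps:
32713 + d(-18, E) = 32713 + (-18 + 120) = 32713 + 102 = 32815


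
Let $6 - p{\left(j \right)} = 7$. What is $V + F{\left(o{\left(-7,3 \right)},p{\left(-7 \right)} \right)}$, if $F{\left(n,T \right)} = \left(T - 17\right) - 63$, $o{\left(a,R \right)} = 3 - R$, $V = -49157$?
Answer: $-49238$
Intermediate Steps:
$p{\left(j \right)} = -1$ ($p{\left(j \right)} = 6 - 7 = -1$)
$F{\left(n,T \right)} = -80 + T$ ($F{\left(n,T \right)} = \left(-17 + T\right) - 63 = -80 + T$)
$V + F{\left(o{\left(-7,3 \right)},p{\left(-7 \right)} \right)} = -49157 - 81 = -49238$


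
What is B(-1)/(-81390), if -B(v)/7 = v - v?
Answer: 0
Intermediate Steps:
B(v) = 0 (B(v) = -7*(v - v) = -7*0 = 0)
B(-1)/(-81390) = 0/(-81390) = 0*(-1/81390) = 0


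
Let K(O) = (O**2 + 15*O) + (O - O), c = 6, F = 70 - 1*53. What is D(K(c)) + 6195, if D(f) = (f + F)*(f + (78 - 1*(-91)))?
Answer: 48380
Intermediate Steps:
F = 17 (F = 70 - 53 = 17)
K(O) = O**2 + 15*O (K(O) = (O**2 + 15*O) + 0 = O**2 + 15*O)
D(f) = (17 + f)*(169 + f) (D(f) = (f + 17)*(f + (78 - 1*(-91))) = (17 + f)*(f + (78 + 91)) = (17 + f)*(f + 169) = (17 + f)*(169 + f))
D(K(c)) + 6195 = (2873 + (6*(15 + 6))**2 + 186*(6*(15 + 6))) + 6195 = (2873 + (6*21)**2 + 186*(6*21)) + 6195 = (2873 + 126**2 + 186*126) + 6195 = (2873 + 15876 + 23436) + 6195 = 42185 + 6195 = 48380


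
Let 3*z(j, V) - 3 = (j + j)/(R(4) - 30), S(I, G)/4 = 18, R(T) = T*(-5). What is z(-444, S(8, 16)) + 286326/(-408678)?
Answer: 10590524/1702825 ≈ 6.2194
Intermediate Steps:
R(T) = -5*T
S(I, G) = 72 (S(I, G) = 4*18 = 72)
z(j, V) = 1 - j/75 (z(j, V) = 1 + ((j + j)/(-5*4 - 30))/3 = 1 + ((2*j)/(-20 - 30))/3 = 1 + ((2*j)/(-50))/3 = 1 + ((2*j)*(-1/50))/3 = 1 + (-j/25)/3 = 1 - j/75)
z(-444, S(8, 16)) + 286326/(-408678) = (1 - 1/75*(-444)) + 286326/(-408678) = (1 + 148/25) + 286326*(-1/408678) = 173/25 - 47721/68113 = 10590524/1702825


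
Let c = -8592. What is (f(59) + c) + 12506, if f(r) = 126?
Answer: 4040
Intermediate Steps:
(f(59) + c) + 12506 = (126 - 8592) + 12506 = -8466 + 12506 = 4040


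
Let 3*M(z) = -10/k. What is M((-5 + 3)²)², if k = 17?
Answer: 100/2601 ≈ 0.038447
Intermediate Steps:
M(z) = -10/51 (M(z) = (-10/17)/3 = (-10*1/17)/3 = (⅓)*(-10/17) = -10/51)
M((-5 + 3)²)² = (-10/51)² = 100/2601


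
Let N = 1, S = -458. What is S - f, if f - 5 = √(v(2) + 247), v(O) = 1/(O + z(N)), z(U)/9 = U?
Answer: -463 - 3*√3322/11 ≈ -478.72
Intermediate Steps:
z(U) = 9*U
v(O) = 1/(9 + O) (v(O) = 1/(O + 9*1) = 1/(O + 9) = 1/(9 + O))
f = 5 + 3*√3322/11 (f = 5 + √(1/(9 + 2) + 247) = 5 + √(1/11 + 247) = 5 + √(2718/11) = 5 + 3*√3322/11 ≈ 20.719)
S - f = -458 - (5 + 3*√3322/11) = -458 + (-5 - 3*√3322/11) = -463 - 3*√3322/11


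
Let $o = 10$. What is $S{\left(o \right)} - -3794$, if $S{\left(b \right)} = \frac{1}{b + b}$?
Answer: $\frac{75881}{20} \approx 3794.1$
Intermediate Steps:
$S{\left(b \right)} = \frac{1}{2 b}$
$S{\left(o \right)} - -3794 = \frac{1}{2 \cdot 10} - -3794 = \frac{1}{2} \cdot \frac{1}{10} + 3794 = \frac{1}{20} + 3794 = \frac{75881}{20}$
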